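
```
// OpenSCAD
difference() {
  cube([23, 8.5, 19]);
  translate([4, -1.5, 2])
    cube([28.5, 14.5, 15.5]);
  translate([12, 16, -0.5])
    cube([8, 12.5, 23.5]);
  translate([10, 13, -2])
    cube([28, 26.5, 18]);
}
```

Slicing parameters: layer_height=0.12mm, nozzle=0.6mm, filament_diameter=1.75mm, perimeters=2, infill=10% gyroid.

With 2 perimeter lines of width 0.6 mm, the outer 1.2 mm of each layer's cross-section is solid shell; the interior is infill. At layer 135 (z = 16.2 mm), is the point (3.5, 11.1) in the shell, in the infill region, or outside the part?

At z = 16.2 mm: the cube (footprint 23×8.5) is included at this height; the cube at (4, -1.5) (footprint 28.5×14.5) is included at this height; the cube at (12, 16) (footprint 8×12.5) is included at this height; the cube at (10, 13) does not reach this height (z outside [-2, 16]); Taking the first minus the rest: starting from the 23×8.5 cube, the 28.5×14.5 cube at (4, -1.5) partially overlaps it — only the 161.50 mm² overlap (of its 413.25 mm²) is removed, clipping the outline; the 8×12.5 cube at (12, 16) misses the remaining region (no effect) — 1 connected region. Overall, the cross-section is a single solid region. The nearest boundary edge runs (0.00, 8.50)→(4.00, 8.50); distance from the point to it = 2.60 mm. The point is not inside any of the regions above, so it lies outside the cross-section (2.60 mm from the nearest boundary).

outside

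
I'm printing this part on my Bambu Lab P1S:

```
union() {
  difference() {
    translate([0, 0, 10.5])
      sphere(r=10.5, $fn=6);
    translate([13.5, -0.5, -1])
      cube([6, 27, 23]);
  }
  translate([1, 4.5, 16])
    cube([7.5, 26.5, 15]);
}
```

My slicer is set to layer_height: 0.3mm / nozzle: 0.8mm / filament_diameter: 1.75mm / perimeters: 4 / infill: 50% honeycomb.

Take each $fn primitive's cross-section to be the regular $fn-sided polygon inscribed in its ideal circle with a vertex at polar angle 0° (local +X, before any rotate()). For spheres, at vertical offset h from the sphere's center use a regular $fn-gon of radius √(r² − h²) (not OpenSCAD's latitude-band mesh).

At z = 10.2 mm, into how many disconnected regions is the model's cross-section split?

At z = 10.2 mm: the sphere: section is a regular 6-gon, circumradius = √(r²−h²) = √(10.5²−0.3²) = 10.496; the 6×27 cube at (13.5, -0.5) contributes its full rectangle; After the difference (first − rest): starting from the r=10.5 sphere, the 6×27 cube at (13.5, -0.5) misses the remaining region (no effect) — 1 connected region; the cube at (1, 4.5) is not intersected at this z (z outside [16, 31]); Taking the union: only that combined region is present, so the union is just that shape — 1 connected region. The result has 1 disconnected region.

1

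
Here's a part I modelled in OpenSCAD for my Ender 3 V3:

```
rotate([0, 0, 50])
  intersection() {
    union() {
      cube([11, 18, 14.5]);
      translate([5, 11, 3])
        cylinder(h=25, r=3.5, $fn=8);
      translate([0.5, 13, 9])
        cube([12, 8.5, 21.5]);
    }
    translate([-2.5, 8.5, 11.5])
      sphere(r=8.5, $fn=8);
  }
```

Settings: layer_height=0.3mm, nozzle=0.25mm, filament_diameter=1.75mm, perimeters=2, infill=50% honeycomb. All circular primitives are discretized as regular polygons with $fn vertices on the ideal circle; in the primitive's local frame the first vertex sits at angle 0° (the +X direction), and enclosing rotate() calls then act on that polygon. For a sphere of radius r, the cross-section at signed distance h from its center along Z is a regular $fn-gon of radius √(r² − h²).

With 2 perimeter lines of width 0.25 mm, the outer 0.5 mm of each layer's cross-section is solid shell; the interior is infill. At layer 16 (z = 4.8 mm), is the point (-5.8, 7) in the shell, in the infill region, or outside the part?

infill

At z = 4.8 mm: the cube is present — its section is the full 11×18 rectangle; the r=3.5 cylinder at (5, 11) contributes a regular 8-gon of circumradius 3.5; the cube at (0.5, 13) is absent (z outside [9, 30.5]); Taking the union: the r=3.5 cylinder at (5, 11) lies entirely inside the 11×18 cube, so the union is just the 11×18 cube — 1 connected region; the r=8.5 sphere at (-2.5, 8.5) slices to a regular 8-gon of circumradius 5.231 (√(r²−h²) with h=6.7 from center); Taking the intersection: the r=8.5 sphere at (-2.5, 8.5) partially overlaps the result so far; clipping to the common part keeps 15.13 mm² — 1 connected region; (whole slice rotated 50° about Z — lengths, areas and connectivity unchanged). Overall, the cross-section is a single solid region. Undo the 50° rotation: the query point maps to (1.634, 8.943) in the un-rotated model frame. The nearest boundary edge runs (1.20, 12.20)→(2.73, 8.50); distance from the point to it = 0.84 mm. The point is inside the cross-section and 0.84 mm from the nearest boundary — more than the 0.5 mm shell width (2 × 0.25), so it's in the infill interior.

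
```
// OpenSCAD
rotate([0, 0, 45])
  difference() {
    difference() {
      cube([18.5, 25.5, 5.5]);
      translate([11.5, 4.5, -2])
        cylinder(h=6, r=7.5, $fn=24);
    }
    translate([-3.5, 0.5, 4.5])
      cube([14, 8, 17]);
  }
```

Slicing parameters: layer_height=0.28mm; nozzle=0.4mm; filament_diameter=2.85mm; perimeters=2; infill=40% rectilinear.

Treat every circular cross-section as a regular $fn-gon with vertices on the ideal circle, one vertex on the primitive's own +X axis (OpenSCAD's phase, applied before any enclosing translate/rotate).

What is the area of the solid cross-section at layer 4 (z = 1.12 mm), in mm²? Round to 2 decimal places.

At z = 1.12 mm: the cube (footprint 18.5×25.5) is included at this height (area 471.75 mm²); the r=7.5 cylinder at (11.5, 4.5) contributes a regular 24-gon of circumradius 7.5 (area = (24/2)·7.500²·sin(360°/24) = 174.70 mm²); Taking the first minus the rest: starting from the 18.5×25.5 cube (471.75 mm²), the r=7.5 cylinder at (11.5, 4.5) partially overlaps it — only the 148.55 mm² overlap (of its 174.70 mm²) is removed, clipping the outline — area = 323.20 mm²; the cube at (-3.5, 0.5) does not reach this height (z outside [4.5, 21.5]); Subtracting the remaining from the first: none of the subtracted shapes is present at this height, so that combined region is unchanged — area = 323.20 mm²; (whole slice rotated 45° about Z — lengths, areas and connectivity unchanged). Overall, the cross-section has 2 separate islands. Net area = 323.20 mm².

323.20 mm²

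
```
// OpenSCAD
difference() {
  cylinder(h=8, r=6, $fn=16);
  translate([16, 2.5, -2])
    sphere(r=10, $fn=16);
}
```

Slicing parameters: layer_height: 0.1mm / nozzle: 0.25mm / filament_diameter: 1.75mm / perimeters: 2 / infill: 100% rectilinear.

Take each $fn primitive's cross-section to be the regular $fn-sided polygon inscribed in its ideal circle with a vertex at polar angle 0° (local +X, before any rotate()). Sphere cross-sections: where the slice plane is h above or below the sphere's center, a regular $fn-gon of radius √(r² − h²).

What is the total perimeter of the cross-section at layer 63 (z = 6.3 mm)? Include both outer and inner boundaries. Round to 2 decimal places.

At z = 6.3 mm: the r=6 cylinder gives a regular 16-gon of circumradius 6 (constant along its height) (perimeter = 2·16·6.000·sin(180°/16) = 37.46 mm); the r=10 sphere at (16, 2.5) contributes a regular 16-gon of circumradius √(10²−8.3²) = 5.578 (perimeter = 2·16·5.578·sin(180°/16) = 34.82 mm); Taking the first minus the rest: starting from the r=6 cylinder, the r=10 sphere at (16, 2.5) misses the remaining region (no effect) — boundary = 37.46 mm. Overall, the cross-section is a single solid region. Total boundary length (outer) = 37.46 mm.

37.46 mm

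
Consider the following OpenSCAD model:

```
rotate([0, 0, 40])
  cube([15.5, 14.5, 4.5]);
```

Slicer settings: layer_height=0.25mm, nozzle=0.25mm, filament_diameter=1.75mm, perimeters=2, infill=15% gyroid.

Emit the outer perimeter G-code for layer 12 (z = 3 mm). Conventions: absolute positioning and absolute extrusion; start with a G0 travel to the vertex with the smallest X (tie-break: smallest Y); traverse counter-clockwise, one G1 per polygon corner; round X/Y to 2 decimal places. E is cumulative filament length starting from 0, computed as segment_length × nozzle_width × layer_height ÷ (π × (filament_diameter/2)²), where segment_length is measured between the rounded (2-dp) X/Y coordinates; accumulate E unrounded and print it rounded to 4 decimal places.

At z = 3 mm: the cube is present — its section is the full 15.5×14.5 rectangle; (whole slice rotated 40° about Z — lengths, areas and connectivity unchanged). The outline is a single polygon with 4 vertices. Extrusion per mm of travel: 0.25 × 0.25 / (π × 0.875²) = 0.025984. Accumulating E over each segment gives final E = 1.5589.

G0 X-9.32 Y11.11 Z3.00
G1 X0.00 Y0.00 E0.3768
G1 X11.87 Y9.96 E0.7794
G1 X2.55 Y21.07 E1.1563
G1 X-9.32 Y11.11 E1.5589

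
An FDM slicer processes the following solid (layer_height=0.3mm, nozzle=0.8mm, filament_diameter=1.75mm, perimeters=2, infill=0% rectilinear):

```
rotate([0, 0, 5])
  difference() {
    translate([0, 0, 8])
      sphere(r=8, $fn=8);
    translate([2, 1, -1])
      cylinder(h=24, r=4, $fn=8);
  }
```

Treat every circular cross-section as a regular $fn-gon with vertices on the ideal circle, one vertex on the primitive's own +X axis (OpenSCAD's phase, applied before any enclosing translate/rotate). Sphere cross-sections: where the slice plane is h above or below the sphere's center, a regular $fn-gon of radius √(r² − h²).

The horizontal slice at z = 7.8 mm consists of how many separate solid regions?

At z = 7.8 mm: the r=8 sphere contributes a regular 8-gon of circumradius √(8²−0.2²) = 7.997; the r=4 cylinder at (2, 1) contributes a regular 8-gon of circumradius 4; After the difference (first − rest): starting from the r=8 sphere, the r=4 cylinder at (2, 1) lies wholly inside it (removes its full 45.25 mm² and its 24.49 mm outline becomes a hole wall) — 1 connected region with 1 hole; (rotated 5° about Z; rotation is an isometry so areas/perimeters/island counts are preserved). The result has 1 disconnected region.

1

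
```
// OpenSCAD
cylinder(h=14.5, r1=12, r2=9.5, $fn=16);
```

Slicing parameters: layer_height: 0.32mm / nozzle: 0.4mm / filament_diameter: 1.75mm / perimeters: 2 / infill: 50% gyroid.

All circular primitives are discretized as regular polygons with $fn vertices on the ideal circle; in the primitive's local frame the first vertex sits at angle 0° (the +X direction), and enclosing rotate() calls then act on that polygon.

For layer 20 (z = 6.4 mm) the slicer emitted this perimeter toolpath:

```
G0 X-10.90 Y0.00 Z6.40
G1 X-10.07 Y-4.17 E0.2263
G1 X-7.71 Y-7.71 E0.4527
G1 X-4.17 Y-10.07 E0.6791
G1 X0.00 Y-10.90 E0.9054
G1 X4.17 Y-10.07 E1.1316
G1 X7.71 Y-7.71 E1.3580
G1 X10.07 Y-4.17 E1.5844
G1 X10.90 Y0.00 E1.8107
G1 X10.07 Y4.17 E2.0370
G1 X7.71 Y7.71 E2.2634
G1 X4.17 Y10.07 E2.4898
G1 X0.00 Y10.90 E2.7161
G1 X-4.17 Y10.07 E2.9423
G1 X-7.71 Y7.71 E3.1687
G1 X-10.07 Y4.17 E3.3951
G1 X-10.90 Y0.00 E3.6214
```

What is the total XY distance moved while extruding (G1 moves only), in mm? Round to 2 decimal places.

Sum the Euclidean lengths of each G1 segment: total = 68.05 mm.

68.05 mm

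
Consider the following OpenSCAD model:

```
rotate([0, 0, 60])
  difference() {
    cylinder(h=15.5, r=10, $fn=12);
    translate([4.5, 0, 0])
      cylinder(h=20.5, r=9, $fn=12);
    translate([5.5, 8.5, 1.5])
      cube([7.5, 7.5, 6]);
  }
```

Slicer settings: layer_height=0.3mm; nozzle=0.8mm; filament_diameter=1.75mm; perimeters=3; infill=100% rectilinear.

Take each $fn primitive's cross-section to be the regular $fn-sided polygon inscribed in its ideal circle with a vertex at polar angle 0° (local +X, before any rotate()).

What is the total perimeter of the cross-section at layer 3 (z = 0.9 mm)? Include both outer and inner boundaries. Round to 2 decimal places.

66.74 mm

At z = 0.9 mm: the r=10 cylinder contributes a regular 12-gon of circumradius 10 (perimeter = 2·12·10.000·sin(180°/12) = 62.12 mm); the r=9 cylinder at (4.5, 0) gives a regular 12-gon of circumradius 9 (constant along its height) (perimeter = 2·12·9.000·sin(180°/12) = 55.90 mm); the cube at (5.5, 8.5) does not reach this height (z outside [1.5, 7.5]); Subtracting the remaining from the first: starting from the r=10 cylinder, the r=9 cylinder at (4.5, 0) partially overlaps it — only the 186.85 mm² overlap (of its 243.00 mm²) is removed, clipping the outline — boundary = 66.74 mm; (rotated 60° about Z; rotation is an isometry so areas/perimeters/island counts are preserved). Overall, the cross-section is a single solid region. Total boundary length (outer) = 66.74 mm.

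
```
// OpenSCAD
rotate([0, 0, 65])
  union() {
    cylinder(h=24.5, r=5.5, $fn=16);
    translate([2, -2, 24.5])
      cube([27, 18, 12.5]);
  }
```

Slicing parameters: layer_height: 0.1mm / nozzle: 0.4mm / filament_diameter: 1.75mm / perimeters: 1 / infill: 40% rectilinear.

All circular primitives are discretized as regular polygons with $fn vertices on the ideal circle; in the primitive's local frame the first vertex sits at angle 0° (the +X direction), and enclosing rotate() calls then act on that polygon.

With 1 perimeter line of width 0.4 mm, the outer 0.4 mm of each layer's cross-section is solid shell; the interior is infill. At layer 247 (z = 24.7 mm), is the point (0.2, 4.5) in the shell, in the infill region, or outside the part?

infill

At z = 24.7 mm: the cylinder does not reach this height (z outside [0, 24.5]); the cube at (2, -2) (footprint 27×18) is included at this height; Combining (union): only the 27×18 cube at (2, -2) is present, so the union is just that shape — 1 connected region; (whole slice rotated 65° about Z — lengths, areas and connectivity unchanged). Overall, the cross-section is a single solid region. Undo the 65° rotation: the query point maps to (4.163, 1.721) in the un-rotated model frame. The nearest boundary edge runs (2.00, 16.00)→(2.00, -2.00); distance from the point to it = 2.16 mm. The point is inside the cross-section and 2.16 mm from the nearest boundary — more than the 0.4 mm shell width (1 × 0.4), so it's in the infill interior.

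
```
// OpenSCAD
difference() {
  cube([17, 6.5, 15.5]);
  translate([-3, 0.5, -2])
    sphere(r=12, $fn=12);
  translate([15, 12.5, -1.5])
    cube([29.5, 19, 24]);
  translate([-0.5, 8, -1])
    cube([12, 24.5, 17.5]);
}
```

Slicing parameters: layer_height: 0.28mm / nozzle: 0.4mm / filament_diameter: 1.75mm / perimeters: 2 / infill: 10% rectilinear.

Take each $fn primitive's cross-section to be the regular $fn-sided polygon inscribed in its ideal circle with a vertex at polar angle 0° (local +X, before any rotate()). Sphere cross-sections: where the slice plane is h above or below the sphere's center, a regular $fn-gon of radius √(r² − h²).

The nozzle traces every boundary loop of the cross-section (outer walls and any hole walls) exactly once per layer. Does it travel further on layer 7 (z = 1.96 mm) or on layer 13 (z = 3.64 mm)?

Layer 7 (z = 1.96): the 17×6.5 cube contributes its full rectangle (perimeter 47.00 mm); the r=12 sphere at (-3, 0.5) contributes a regular 12-gon of circumradius √(12²−3.96²) = 11.328 (perimeter = 2·12·11.328·sin(180°/12) = 70.36 mm); the 29.5×19 cube at (15, 12.5) contributes its full rectangle (perimeter 97.00 mm); the cube at (-0.5, 8) is present — its section is the full 12×24.5 rectangle (perimeter 73.00 mm); After the difference (first − rest): starting from the 17×6.5 cube, the r=12 sphere at (-3, 0.5) partially overlaps it — only the 49.23 mm² overlap (of its 384.96 mm²) is removed, clipping the outline; the 29.5×19 cube at (15, 12.5) misses the remaining region (no effect); the 12×24.5 cube at (-0.5, 8) misses the remaining region (no effect) — boundary = 32.69 mm. So its perimeter = 32.69 mm. Layer 13 (z = 3.64): the cube (footprint 17×6.5) is included at this height (perimeter 47.00 mm); the r=12 sphere at (-3, 0.5) slices to a regular 12-gon of circumradius 10.592 (√(r²−h²) with h=5.64 from center) (perimeter = 2·12·10.592·sin(180°/12) = 65.79 mm); the 29.5×19 cube at (15, 12.5) contributes its full rectangle (perimeter 97.00 mm); the 12×24.5 cube at (-0.5, 8) contributes its full rectangle (perimeter 73.00 mm); After the difference (first − rest): starting from the 17×6.5 cube, the r=12 sphere at (-3, 0.5) partially overlaps it — only the 44.31 mm² overlap (of its 336.57 mm²) is removed, clipping the outline; the 29.5×19 cube at (15, 12.5) misses the remaining region (no effect); the 12×24.5 cube at (-0.5, 8) misses the remaining region (no effect) — boundary = 34.57 mm. So its perimeter = 34.57 mm. Layer 13 is larger (34.57 vs 32.69 mm).

layer 13 (z = 3.64 mm)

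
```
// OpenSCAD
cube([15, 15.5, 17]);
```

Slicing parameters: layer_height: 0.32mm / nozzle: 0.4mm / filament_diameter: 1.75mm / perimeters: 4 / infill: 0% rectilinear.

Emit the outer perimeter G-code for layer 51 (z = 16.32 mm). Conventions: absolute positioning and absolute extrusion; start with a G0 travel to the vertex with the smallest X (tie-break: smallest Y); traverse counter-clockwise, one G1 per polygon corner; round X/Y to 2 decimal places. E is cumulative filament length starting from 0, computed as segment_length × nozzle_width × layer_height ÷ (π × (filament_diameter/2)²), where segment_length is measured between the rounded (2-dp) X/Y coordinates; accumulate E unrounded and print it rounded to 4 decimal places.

G0 X0.00 Y0.00 Z16.32
G1 X15.00 Y0.00 E0.7982
G1 X15.00 Y15.50 E1.6231
G1 X0.00 Y15.50 E2.4213
G1 X0.00 Y0.00 E3.2462

At z = 16.32 mm: the cube (footprint 15×15.5) is included at this height. The outline is a single polygon with 4 vertices. Extrusion per mm of travel: 0.4 × 0.32 / (π × 0.875²) = 0.053216. Accumulating E over each segment gives final E = 3.2462.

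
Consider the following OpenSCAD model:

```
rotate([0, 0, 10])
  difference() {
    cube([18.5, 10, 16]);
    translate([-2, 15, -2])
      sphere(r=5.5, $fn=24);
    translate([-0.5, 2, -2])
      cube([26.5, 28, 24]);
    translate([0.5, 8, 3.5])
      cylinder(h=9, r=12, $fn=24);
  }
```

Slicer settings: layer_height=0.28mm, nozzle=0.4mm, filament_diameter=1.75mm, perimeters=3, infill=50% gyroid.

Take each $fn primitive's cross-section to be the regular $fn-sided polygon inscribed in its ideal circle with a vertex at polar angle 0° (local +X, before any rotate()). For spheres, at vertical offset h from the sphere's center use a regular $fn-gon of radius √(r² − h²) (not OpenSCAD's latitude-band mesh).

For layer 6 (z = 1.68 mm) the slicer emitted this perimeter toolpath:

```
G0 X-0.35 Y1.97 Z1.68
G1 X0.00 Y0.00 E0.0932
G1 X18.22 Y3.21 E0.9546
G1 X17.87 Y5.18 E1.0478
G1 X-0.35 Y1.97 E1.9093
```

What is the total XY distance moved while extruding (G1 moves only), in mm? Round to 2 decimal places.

Sum the Euclidean lengths of each G1 segment: total = 41.00 mm.

41.00 mm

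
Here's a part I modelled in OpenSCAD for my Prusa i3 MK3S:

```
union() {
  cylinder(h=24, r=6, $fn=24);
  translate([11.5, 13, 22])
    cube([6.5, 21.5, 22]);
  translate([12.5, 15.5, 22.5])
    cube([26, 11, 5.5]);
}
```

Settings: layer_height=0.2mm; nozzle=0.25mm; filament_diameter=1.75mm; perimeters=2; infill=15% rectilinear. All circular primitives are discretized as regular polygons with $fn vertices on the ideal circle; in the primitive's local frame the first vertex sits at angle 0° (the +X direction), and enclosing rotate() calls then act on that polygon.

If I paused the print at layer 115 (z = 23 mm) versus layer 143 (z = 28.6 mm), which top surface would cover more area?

layer 115 (z = 23 mm)

Layer 115 (z = 23): the cylinder: section is a regular 24-gon, circumradius r=6 (area = (24/2)·6.000²·sin(360°/24) = 111.81 mm²); the 6.5×21.5 cube at (11.5, 13) contributes its full rectangle (area 139.75 mm²); the 26×11 cube at (12.5, 15.5) contributes its full rectangle (area 286.00 mm²); Combining (union): the regions partially overlap — summed areas 537.56 mm² minus the doubly-counted overlap 60.50 mm² gives 477.06 mm² — area = 477.06 mm². So its area = 477.06 mm². Layer 143 (z = 28.6): the cylinder is not intersected at this z (z outside [0, 24]); the cube at (11.5, 13) (footprint 6.5×21.5) is included at this height (area 139.75 mm²); the cube at (12.5, 15.5) is absent (z outside [22.5, 28]); Taking the union: only the 6.5×21.5 cube at (11.5, 13) is present, so the union is just that shape — area = 139.75 mm². So its area = 139.75 mm². Layer 115 is larger (477.06 vs 139.75 mm²).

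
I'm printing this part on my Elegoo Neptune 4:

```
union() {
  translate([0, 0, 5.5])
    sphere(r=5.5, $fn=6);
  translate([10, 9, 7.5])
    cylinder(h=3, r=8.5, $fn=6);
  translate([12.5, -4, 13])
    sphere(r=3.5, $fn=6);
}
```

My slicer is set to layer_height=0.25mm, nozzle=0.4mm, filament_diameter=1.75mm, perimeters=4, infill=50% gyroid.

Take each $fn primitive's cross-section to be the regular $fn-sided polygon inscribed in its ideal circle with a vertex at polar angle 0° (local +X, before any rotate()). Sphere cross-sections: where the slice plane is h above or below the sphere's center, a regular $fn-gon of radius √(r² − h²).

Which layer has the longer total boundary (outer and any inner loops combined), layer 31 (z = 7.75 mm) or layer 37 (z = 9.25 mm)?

Layer 31 (z = 7.75): the r=5.5 sphere slices to a regular 6-gon of circumradius 5.019 (√(r²−h²) with h=2.25 from center) (perimeter = 2·6·5.019·sin(180°/6) = 30.11 mm); the cylinder at (10, 9): section is a regular 6-gon, circumradius r=8.5 (perimeter = 2·6·8.500·sin(180°/6) = 51.00 mm); the sphere at (12.5, -4) is not intersected at this z (|z−center|=5.250 > r=3.5); Combining (union): the 2 present regions are separate (no shared area or edge), so areas and boundary lengths simply add and each stays a separate island — boundary = 81.11 mm. So its perimeter = 81.11 mm. Layer 37 (z = 9.25): the r=5.5 sphere slices to a regular 6-gon of circumradius 4.023 (√(r²−h²) with h=3.75 from center) (perimeter = 2·6·4.023·sin(180°/6) = 24.14 mm); the r=8.5 cylinder at (10, 9) gives a regular 6-gon of circumradius 8.5 (constant along its height) (perimeter = 2·6·8.500·sin(180°/6) = 51.00 mm); the sphere at (12.5, -4) is absent (|z−center|=3.750 > r=3.5); Merging all regions: the 2 present regions are separate (no shared area or edge), so areas and boundary lengths simply add and each stays a separate island — boundary = 75.14 mm. So its perimeter = 75.14 mm. Layer 31 is larger (81.11 vs 75.14 mm).

layer 31 (z = 7.75 mm)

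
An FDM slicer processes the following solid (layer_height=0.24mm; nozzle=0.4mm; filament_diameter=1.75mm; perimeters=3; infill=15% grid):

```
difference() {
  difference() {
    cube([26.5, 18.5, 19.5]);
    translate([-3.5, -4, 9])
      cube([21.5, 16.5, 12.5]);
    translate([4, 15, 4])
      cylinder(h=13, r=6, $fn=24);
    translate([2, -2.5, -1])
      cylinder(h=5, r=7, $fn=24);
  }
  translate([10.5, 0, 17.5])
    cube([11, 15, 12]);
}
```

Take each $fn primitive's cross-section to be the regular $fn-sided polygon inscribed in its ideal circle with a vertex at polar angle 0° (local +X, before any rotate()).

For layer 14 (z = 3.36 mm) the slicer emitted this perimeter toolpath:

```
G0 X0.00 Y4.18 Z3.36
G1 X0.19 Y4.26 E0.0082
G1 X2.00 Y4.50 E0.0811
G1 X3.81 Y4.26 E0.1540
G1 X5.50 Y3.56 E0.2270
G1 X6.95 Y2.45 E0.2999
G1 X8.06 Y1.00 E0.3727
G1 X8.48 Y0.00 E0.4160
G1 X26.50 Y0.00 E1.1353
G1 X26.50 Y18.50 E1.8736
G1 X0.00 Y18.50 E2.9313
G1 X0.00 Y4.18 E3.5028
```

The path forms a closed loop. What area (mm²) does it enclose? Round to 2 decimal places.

460.50 mm²

Apply the shoelace formula to the sequence of (X, Y) vertices; enclosed area = 460.50 mm².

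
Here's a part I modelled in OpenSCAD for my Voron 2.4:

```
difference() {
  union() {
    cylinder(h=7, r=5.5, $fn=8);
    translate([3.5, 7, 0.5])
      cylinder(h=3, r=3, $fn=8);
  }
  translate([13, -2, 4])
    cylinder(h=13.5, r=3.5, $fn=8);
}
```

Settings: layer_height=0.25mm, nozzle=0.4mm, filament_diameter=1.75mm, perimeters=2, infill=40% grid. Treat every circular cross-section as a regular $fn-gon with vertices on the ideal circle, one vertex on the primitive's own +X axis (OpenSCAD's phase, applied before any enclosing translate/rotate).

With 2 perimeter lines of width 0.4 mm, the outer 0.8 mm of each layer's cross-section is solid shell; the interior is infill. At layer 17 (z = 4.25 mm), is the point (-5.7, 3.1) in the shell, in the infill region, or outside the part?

outside

At z = 4.25 mm: the cylinder: section is a regular 8-gon, circumradius r=5.5; the cylinder at (3.5, 7) does not reach this height (z outside [0.5, 3.5]); Combining (union): only the r=5.5 cylinder is present, so the union is just that shape — 1 connected region; the r=3.5 cylinder at (13, -2) contributes a regular 8-gon of circumradius 3.5; Taking the first minus the rest: starting from the result so far, the r=3.5 cylinder at (13, -2) misses the remaining region (no effect) — 1 connected region. Overall, the cross-section is a single solid region. The nearest boundary edge runs (-5.50, 0.00)→(-3.89, 3.89); distance from the point to it = 1.37 mm. The point is not inside any of the regions above, so it lies outside the cross-section (1.37 mm from the nearest boundary).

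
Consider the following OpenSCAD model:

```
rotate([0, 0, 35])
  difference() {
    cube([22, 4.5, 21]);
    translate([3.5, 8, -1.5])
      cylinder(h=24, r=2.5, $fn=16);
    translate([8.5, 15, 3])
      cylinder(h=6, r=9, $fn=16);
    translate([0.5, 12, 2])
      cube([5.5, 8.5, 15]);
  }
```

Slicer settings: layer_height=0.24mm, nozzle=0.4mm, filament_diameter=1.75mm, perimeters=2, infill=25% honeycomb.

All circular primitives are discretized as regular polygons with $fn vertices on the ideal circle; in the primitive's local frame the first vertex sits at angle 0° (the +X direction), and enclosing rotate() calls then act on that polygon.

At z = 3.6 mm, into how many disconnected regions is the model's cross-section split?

1

At z = 3.6 mm: the cube (footprint 22×4.5) is included at this height; the r=2.5 cylinder at (3.5, 8) gives a regular 16-gon of circumradius 2.5 (constant along its height); the r=9 cylinder at (8.5, 15) contributes a regular 16-gon of circumradius 9; the cube at (0.5, 12) (footprint 5.5×8.5) is included at this height; After the difference (first − rest): starting from the 22×4.5 cube, the r=2.5 cylinder at (3.5, 8) misses the remaining region (no effect); the r=9 cylinder at (8.5, 15) misses the remaining region (no effect); the 5.5×8.5 cube at (0.5, 12) misses the remaining region (no effect) — 1 connected region; (whole slice rotated 35° about Z — lengths, areas and connectivity unchanged). The result has 1 disconnected region.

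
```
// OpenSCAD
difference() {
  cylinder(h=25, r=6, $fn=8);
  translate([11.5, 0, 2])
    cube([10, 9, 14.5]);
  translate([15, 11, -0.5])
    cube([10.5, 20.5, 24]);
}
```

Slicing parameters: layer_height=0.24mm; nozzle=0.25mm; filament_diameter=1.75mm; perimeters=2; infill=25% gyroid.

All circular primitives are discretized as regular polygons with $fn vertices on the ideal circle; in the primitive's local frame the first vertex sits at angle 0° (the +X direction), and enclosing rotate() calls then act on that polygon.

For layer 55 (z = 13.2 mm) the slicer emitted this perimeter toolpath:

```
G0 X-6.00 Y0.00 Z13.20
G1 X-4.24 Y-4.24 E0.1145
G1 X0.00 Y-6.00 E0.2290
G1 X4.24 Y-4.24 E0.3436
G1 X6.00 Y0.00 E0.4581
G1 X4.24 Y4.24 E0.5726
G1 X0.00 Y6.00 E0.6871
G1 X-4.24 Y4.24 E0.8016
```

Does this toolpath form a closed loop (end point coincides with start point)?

Start point (G0): (-6.00, 0.00). End point (last G1): the path does not return to the start — open.

no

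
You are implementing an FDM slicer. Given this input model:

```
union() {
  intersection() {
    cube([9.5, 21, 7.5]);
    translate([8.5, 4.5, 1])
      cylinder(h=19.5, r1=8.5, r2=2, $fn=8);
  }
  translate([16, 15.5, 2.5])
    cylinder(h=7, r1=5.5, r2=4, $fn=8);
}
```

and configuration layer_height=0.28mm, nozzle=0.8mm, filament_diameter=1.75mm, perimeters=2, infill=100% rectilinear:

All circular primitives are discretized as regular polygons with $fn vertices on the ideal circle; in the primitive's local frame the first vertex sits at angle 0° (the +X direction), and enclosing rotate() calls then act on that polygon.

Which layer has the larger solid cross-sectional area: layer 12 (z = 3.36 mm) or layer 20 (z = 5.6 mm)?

Layer 12 (z = 3.36): the cube (footprint 9.5×21) is included at this height (area 199.50 mm²); the cone at (8.5, 4.5): at t=0.121 of its height the radius interpolates to r₁+(r₂−r₁)t = 7.713, giving a regular 8-gon of that circumradius (area = (8/2)·7.713²·sin(360°/8) = 168.28 mm²); Taking the intersection: the cone at (8.5, 4.5) partially overlaps the 9.5×21 cube; clipping to the common part keeps 84.59 mm² — area = 84.59 mm²; the cone at (16, 15.5) contributes a regular 8-gon of circumradius 5.316 (interpolated between r1=5.5 and r2=4 at t=0.123) (area = (8/2)·5.316²·sin(360°/8) = 79.92 mm²); Combining (union): the 2 present regions are separate (no shared area or edge), so areas and boundary lengths simply add and each stays a separate island — area = 164.51 mm². So its area = 164.51 mm². Layer 20 (z = 5.6): the 9.5×21 cube contributes its full rectangle (area 199.50 mm²); the cone at (8.5, 4.5) contributes a regular 8-gon of circumradius 6.967 (interpolated between r1=8.5 and r2=2 at t=0.236) (area = (8/2)·6.967²·sin(360°/8) = 137.28 mm²); After intersecting: the cone at (8.5, 4.5) partially overlaps the 9.5×21 cube; clipping to the common part keeps 72.73 mm² — area = 72.73 mm²; the cone at (16, 15.5) contributes a regular 8-gon of circumradius 4.836 (interpolated between r1=5.5 and r2=4 at t=0.443) (area = (8/2)·4.836²·sin(360°/8) = 66.14 mm²); Combining (union): the 2 present regions are separate (no shared area or edge), so areas and boundary lengths simply add and each stays a separate island — area = 138.87 mm². So its area = 138.87 mm². Layer 12 is larger (164.51 vs 138.87 mm²).

layer 12 (z = 3.36 mm)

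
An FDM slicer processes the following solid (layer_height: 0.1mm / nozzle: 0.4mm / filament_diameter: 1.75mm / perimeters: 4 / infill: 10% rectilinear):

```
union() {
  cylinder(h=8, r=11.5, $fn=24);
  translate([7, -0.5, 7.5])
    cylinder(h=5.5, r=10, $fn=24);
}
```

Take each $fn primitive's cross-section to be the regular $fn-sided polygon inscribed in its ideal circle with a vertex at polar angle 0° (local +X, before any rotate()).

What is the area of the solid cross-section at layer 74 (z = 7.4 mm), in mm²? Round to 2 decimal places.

410.75 mm²

At z = 7.4 mm: the r=11.5 cylinder gives a regular 24-gon of circumradius 11.5 (constant along its height) (area = (24/2)·11.500²·sin(360°/24) = 410.75 mm²); the cylinder at (7, -0.5) is not intersected at this z (z outside [7.5, 13]); Merging all regions: only the r=11.5 cylinder is present, so the union is just that shape — area = 410.75 mm². Overall, the cross-section is a single solid region. Net area = 410.75 mm².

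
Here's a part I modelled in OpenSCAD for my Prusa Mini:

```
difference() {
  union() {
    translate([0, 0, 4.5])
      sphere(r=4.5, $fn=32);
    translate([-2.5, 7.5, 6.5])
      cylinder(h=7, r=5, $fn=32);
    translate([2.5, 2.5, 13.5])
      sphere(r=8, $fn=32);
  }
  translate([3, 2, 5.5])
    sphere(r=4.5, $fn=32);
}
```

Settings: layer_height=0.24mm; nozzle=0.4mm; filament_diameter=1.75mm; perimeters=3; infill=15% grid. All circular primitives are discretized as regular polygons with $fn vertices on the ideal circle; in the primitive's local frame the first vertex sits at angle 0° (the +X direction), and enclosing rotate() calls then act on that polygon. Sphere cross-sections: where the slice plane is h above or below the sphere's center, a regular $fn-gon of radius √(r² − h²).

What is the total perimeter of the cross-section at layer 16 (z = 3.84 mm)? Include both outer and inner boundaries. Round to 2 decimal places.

At z = 3.84 mm: the r=4.5 sphere slices to a regular 32-gon of circumradius 4.451 (√(r²−h²) with h=0.66 from center) (perimeter = 2·32·4.451·sin(180°/32) = 27.92 mm); the cylinder at (-2.5, 7.5) is not intersected at this z (z outside [6.5, 13.5]); the sphere at (2.5, 2.5) does not reach this height (|z−center|=9.660 > r=8); Merging all regions: only the r=4.5 sphere is present, so the union is just that shape — boundary = 27.92 mm; the sphere at (3, 2): section is a regular 32-gon, circumradius = √(r²−h²) = √(4.5²−1.66²) = 4.183 (perimeter = 2·32·4.183·sin(180°/32) = 26.24 mm); Taking the first minus the rest: starting from the result so far, the r=4.5 sphere at (3, 2) partially overlaps it — only the 28.04 mm² overlap (of its 54.61 mm²) is removed, clipping the outline — boundary = 28.43 mm. Overall, the cross-section is a single solid region. Total boundary length (outer) = 28.43 mm.

28.43 mm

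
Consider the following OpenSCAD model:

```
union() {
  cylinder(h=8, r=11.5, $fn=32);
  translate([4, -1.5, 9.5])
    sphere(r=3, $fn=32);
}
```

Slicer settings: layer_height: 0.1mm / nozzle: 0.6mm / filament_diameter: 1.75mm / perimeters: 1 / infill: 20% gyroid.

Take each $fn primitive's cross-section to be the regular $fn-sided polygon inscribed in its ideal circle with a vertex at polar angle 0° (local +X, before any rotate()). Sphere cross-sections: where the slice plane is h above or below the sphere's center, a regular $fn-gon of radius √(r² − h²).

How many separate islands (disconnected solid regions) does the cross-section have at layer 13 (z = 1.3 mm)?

1

At z = 1.3 mm: the r=11.5 cylinder gives a regular 32-gon of circumradius 11.5 (constant along its height); the sphere at (4, -1.5) does not reach this height (|z−center|=8.200 > r=3); Taking the union: only the r=11.5 cylinder is present, so the union is just that shape — 1 connected region. Overall, the cross-section is a single solid region. Island count = 1.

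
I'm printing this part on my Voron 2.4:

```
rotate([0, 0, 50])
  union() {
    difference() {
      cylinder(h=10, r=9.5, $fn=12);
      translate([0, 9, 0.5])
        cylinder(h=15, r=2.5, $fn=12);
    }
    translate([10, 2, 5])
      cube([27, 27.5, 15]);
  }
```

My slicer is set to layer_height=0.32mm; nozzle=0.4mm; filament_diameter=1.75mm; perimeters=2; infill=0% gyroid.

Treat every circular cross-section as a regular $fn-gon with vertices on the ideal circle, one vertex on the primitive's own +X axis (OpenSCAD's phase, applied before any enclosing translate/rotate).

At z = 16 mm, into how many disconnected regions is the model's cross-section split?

At z = 16 mm: the cylinder does not reach this height (z outside [0, 10]); the cylinder at (0, 9) is not intersected at this z (z outside [0.5, 15.5]); After the difference (first − rest): the first operand is absent here, so nothing remains; the cube at (10, 2) (footprint 27×27.5) is included at this height; Combining (union): only the 27×27.5 cube at (10, 2) is present, so the union is just that shape — 1 connected region; (whole slice rotated 50° about Z — lengths, areas and connectivity unchanged). The result has 1 disconnected region.

1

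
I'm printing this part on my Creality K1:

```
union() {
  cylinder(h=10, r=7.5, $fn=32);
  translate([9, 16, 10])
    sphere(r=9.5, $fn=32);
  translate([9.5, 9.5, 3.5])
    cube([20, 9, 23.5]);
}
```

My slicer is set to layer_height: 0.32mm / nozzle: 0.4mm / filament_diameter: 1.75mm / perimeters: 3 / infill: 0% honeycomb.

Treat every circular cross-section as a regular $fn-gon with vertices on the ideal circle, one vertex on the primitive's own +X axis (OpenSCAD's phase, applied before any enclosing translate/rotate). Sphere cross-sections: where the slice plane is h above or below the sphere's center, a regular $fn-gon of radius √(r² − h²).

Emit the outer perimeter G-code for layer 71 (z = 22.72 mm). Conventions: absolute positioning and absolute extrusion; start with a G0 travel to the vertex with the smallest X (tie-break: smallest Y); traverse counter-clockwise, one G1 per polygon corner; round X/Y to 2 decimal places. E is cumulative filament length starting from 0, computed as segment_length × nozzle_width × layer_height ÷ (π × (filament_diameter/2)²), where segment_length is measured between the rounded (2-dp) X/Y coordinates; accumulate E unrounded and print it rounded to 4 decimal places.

G0 X9.50 Y9.50 Z22.72
G1 X29.50 Y9.50 E1.0643
G1 X29.50 Y18.50 E1.5433
G1 X9.50 Y18.50 E2.6076
G1 X9.50 Y9.50 E3.0865

At z = 22.72 mm: the cylinder does not reach this height (z outside [0, 10]); the sphere at (9, 16) is absent (|z−center|=12.720 > r=9.5); the cube at (9.5, 9.5) is present — its section is the full 20×9 rectangle; Combining (union): only the 20×9 cube at (9.5, 9.5) is present, so the union is just that shape — 1 connected region. The outline is a single polygon with 4 vertices. Extrusion per mm of travel: 0.4 × 0.32 / (π × 0.875²) = 0.053216. Accumulating E over each segment gives final E = 3.0865.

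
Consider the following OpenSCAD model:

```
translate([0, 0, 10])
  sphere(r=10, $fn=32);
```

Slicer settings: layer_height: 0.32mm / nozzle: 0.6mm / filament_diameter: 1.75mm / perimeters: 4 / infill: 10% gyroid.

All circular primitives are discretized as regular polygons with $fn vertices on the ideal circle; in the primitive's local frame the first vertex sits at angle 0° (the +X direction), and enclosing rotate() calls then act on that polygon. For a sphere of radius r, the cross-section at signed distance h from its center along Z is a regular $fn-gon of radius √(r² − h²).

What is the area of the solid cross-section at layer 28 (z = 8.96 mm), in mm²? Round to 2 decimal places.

308.77 mm²

At z = 8.96 mm: the sphere: section is a regular 32-gon, circumradius = √(r²−h²) = √(10²−1.04²) = 9.946 (area = (32/2)·9.946²·sin(360°/32) = 308.77 mm²). Overall, the cross-section is a single solid region. Net area = 308.77 mm².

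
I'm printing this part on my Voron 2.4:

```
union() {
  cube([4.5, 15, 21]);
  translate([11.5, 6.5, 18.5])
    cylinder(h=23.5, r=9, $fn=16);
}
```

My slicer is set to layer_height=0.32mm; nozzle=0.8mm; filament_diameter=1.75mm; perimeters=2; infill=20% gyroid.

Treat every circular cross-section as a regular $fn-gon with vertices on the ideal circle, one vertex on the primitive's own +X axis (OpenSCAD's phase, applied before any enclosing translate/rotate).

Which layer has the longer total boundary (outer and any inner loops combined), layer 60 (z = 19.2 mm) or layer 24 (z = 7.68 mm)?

layer 60 (z = 19.2 mm)

Layer 60 (z = 19.2): the 4.5×15 cube contributes its full rectangle (perimeter 39.00 mm); the cylinder at (11.5, 6.5): section is a regular 16-gon, circumradius r=9 (perimeter = 2·16·9.000·sin(180°/16) = 56.19 mm); Merging all regions: the regions partially overlap (shared area 14.00 mm²), so the edge portions inside another operand are dropped and the merged outline is re-measured after clipping — boundary = 72.61 mm. So its perimeter = 72.61 mm. Layer 24 (z = 7.68): the cube (footprint 4.5×15) is included at this height (perimeter 39.00 mm); the cylinder at (11.5, 6.5) is absent (z outside [18.5, 42]); Combining (union): only the 4.5×15 cube is present, so the union is just that shape — boundary = 39.00 mm. So its perimeter = 39.00 mm. Layer 60 is larger (72.61 vs 39.00 mm).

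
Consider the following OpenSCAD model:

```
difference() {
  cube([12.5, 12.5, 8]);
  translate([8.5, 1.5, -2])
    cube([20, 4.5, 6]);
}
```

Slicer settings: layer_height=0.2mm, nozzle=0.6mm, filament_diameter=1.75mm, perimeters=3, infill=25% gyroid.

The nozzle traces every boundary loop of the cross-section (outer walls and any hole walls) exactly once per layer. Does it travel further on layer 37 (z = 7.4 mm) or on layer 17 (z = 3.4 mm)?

layer 17 (z = 3.4 mm)

Layer 37 (z = 7.4): the cube is present — its section is the full 12.5×12.5 rectangle (perimeter 50.00 mm); the cube at (8.5, 1.5) does not reach this height (z outside [-2, 4]); After the difference (first − rest): none of the subtracted shapes is present at this height, so the 12.5×12.5 cube is unchanged — boundary = 50.00 mm. So its perimeter = 50.00 mm. Layer 17 (z = 3.4): the 12.5×12.5 cube contributes its full rectangle (perimeter 50.00 mm); the cube at (8.5, 1.5) (footprint 20×4.5) is included at this height (perimeter 49.00 mm); Subtracting the remaining from the first: starting from the 12.5×12.5 cube, the 20×4.5 cube at (8.5, 1.5) partially overlaps it — only the 18.00 mm² overlap (of its 90.00 mm²) is removed, clipping the outline — boundary = 58.00 mm. So its perimeter = 58.00 mm. Layer 17 is larger (58.00 vs 50.00 mm).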